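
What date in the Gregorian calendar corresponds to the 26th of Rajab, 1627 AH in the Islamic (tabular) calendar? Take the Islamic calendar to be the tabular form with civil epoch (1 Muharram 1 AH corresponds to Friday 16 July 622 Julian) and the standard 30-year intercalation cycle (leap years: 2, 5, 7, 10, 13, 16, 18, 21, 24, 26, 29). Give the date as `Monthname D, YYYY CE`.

Julian Day Number of the source date = 2524842.
Converting JDN 2524842 to the Gregorian calendar gives 6 September 2200 CE.

September 6, 2200 CE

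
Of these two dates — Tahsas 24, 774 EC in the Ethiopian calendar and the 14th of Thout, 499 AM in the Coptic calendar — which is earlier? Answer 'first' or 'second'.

first

First date → JDN 2006672; second date → JDN 2006937.
JDN 2006672 < JDN 2006937, so the first date is earlier.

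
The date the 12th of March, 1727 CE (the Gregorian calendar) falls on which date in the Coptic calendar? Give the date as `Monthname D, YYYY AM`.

Both dates share Julian Day Number 2351904; in the Coptic calendar that is 5 Paremhat 1443 AM.

Paremhat 5, 1443 AM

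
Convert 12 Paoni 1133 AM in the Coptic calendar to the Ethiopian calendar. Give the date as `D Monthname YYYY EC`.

Julian Day Number of the source date = 2238774.
Converting JDN 2238774 to the Ethiopian calendar gives 12 Sene 1409 EC.

12 Sene 1409 EC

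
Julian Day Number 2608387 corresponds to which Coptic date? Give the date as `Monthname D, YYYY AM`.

Pashons 22, 2145 AM

The Gregorian equivalent of JDN 2608387 is 2 June 2429.
In the Coptic calendar that day is Pashons 22, 2145 AM.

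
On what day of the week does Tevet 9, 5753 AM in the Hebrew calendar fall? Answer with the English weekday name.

Saturday

This is JDN 2448990 (2 January 1993 Gregorian).
Since JDN mod 7 = 5 (0 = Monday), the day is Saturday.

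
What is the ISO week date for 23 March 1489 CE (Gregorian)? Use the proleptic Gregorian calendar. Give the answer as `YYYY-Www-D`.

1489-W12-6

The weekday is Saturday (ISO weekday 6).
That Saturday belongs to ISO week 12 of ISO year 1489.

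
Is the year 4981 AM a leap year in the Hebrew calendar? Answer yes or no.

Hebrew year 4981 is year 3 of its 19-year Metonic cycle; leap years are at positions 3, 6, 8, 11, 14, 17, 19, so it is a leap year (13 months).

yes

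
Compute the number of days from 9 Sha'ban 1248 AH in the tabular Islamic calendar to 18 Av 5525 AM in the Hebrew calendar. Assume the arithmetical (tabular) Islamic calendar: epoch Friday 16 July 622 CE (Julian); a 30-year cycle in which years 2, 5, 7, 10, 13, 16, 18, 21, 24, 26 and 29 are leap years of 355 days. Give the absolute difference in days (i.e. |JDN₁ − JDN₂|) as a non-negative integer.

First date → JDN 2390550; second date → JDN 2365930.
The interval is |2390550 − 2365930| = 24620 days.

24620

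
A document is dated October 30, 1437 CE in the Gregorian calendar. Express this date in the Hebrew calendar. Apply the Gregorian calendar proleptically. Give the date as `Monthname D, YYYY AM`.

Julian Day Number of the source date = 2246216.
Converting JDN 2246216 to the Hebrew calendar gives 22 Cheshvan 5198 AM.

Cheshvan 22, 5198 AM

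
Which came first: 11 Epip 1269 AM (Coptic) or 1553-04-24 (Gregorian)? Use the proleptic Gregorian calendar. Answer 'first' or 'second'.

The two dates have Julian Day Numbers 2288477 and 2288395 respectively.
Since 2288395 < 2288477, the second date comes first.

second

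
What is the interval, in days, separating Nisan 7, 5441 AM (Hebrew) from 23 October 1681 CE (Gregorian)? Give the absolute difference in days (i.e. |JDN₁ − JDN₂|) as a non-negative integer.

211

JDN of the first date = 2335118.
JDN of the second date = 2335329.
|2335329 − 2335118| = 211.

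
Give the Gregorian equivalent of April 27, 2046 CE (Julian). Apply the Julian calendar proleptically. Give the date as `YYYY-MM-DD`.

2046-05-10

At this point the Julian calendar is 13 days behind the Gregorian.
27 April 2046 Julian + 13 days → 10 May 2046 Gregorian.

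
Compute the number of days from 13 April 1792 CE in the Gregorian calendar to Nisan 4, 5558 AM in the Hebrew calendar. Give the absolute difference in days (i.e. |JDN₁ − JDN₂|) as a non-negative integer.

JDN of the first date = 2375678.
JDN of the second date = 2377846.
|2377846 − 2375678| = 2168.

2168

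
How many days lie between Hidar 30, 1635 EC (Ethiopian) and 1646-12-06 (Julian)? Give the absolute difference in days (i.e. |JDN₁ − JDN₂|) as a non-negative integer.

1471

JDN of the first date = 2321128.
JDN of the second date = 2322599.
|2322599 − 2321128| = 1471.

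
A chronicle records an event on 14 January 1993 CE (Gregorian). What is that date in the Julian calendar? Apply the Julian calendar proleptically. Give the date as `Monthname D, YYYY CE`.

January 1, 1993 CE

At this point the Julian calendar is 13 days behind the Gregorian.
14 January 1993 Gregorian − 13 days → 1 January 1993 Julian.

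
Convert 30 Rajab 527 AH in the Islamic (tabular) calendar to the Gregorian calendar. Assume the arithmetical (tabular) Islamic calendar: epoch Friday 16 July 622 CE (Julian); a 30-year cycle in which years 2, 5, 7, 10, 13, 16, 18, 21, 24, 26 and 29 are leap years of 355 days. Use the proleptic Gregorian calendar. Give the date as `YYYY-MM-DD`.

Julian Day Number of the source date = 2135043.
Converting JDN 2135043 to the Gregorian calendar gives 13 June 1133 CE.

1133-06-13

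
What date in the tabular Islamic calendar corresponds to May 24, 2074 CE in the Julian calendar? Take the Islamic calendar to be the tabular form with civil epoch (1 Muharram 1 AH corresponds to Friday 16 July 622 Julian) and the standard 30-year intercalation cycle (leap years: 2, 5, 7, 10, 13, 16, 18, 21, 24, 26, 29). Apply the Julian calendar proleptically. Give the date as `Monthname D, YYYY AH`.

The source date corresponds to 6 June 2074 in the Gregorian calendar (JDN 2478730).
That day falls on 10 Jumada al-Thani 1497 AH in the tabular Islamic calendar.

Jumada al-Thani 10, 1497 AH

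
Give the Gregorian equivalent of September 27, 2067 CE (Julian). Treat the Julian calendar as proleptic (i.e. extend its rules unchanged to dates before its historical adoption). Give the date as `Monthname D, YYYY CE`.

At this point the Julian calendar is 13 days behind the Gregorian.
27 September 2067 Julian + 13 days → 10 October 2067 Gregorian.

October 10, 2067 CE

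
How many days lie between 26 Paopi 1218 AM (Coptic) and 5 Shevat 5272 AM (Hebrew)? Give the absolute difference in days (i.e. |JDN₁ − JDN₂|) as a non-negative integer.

JDN of the first date = 2269594.
JDN of the second date = 2273338.
|2273338 − 2269594| = 3744.

3744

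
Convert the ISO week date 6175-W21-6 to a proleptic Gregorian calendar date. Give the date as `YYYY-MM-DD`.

6175-05-27

ISO week 1 of 6175 is the week containing the first Thursday of 6175.
Week 21, day 6 (Saturday) lands on 6175-05-27.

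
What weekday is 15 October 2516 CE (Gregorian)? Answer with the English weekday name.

Thursday

2640298 ≡ 3 (mod 7); counting from Monday = 0 gives Thursday.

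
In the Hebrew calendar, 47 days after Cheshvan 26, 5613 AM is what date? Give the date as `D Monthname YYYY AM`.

Counting 47 days forward from JDN 2397801 reaches JDN 2397848, which is 14 Tevet 5613 AM.

14 Tevet 5613 AM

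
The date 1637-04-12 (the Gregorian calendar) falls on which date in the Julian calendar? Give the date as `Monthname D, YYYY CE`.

At this point the Julian calendar is 10 days behind the Gregorian.
12 April 1637 Gregorian − 10 days → 2 April 1637 Julian.

April 2, 1637 CE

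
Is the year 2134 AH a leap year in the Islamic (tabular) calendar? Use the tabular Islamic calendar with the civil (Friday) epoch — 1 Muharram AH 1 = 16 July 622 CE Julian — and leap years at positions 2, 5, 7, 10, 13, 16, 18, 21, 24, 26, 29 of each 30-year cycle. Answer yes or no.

Year 2134 AH is year 4 of its 30-year cycle; leap positions are 2, 5, 7, 10, 13, 16, 18, 21, 24, 26, 29, so it is a common year (354 days).

no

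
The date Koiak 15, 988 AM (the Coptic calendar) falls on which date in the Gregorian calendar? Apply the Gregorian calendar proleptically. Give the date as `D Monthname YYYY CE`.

Julian Day Number of the source date = 2185636.
Converting JDN 2185636 to the Gregorian calendar gives 19 December 1271 CE.

19 December 1271 CE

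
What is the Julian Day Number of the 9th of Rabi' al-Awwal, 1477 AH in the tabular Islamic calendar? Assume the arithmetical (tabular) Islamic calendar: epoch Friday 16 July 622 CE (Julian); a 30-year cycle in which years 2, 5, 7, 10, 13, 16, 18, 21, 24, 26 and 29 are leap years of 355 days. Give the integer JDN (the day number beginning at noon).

In the Gregorian calendar the same day is 11 October 2054.
JDN 2299161 is 15 October 1582 CE (Gregorian); the target day is +172391 days from there, so JDN = 2471552.

2471552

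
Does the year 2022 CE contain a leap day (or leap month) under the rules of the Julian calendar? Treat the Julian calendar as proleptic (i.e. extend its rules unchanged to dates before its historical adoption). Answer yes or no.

no

2022 mod 4 = 2, so it is a common year in the Julian calendar.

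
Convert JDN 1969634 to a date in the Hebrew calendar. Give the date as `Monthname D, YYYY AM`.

The proleptic Gregorian equivalent of JDN 1969634 is 28 July 680.
In the Hebrew calendar that day is Av 22, 4440 AM.

Av 22, 4440 AM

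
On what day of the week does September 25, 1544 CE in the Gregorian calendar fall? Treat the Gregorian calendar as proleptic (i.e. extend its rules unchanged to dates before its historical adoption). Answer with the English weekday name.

JDN 2285262 mod 7 = 0, and JDN 0 was a Monday, so this is a Monday.

Monday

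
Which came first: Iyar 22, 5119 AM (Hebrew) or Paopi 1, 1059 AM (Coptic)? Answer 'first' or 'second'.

Converting both to JDN: 2217572 vs 2211494; the smaller is the second.

second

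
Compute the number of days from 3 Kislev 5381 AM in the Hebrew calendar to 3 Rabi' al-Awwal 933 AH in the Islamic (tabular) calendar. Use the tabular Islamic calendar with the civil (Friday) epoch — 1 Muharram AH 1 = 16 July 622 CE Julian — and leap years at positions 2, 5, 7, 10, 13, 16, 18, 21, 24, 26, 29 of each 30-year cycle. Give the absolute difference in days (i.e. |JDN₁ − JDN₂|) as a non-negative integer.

JDN of the first date = 2313085.
JDN of the second date = 2278771.
|2278771 − 2313085| = 34314.

34314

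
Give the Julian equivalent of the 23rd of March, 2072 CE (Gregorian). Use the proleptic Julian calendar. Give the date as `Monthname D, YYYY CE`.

March 10, 2072 CE

At this point the Julian calendar is 13 days behind the Gregorian.
23 March 2072 Gregorian − 13 days → 10 March 2072 Julian.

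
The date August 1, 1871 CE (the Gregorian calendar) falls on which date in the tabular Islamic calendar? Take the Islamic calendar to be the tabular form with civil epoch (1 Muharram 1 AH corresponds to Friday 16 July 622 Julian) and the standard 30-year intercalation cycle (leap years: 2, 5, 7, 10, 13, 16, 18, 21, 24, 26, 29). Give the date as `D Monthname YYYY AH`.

14 Jumada al-Awwal 1288 AH

Both dates share Julian Day Number 2404641; in the tabular Islamic calendar that is 14 Jumada al-Awwal 1288 AH.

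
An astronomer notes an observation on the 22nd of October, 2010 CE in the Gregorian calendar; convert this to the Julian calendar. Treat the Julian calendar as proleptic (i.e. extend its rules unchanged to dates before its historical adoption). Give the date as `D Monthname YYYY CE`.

The Julian–Gregorian offset here is 13 days (Julian trailing).
22 October 2010 Gregorian − 13 days → 9 October 2010 Julian.

9 October 2010 CE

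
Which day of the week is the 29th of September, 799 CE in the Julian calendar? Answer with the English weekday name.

This is JDN 2013164 (3 October 799 Gregorian).
Since JDN mod 7 = 6 (0 = Monday), the day is Sunday.

Sunday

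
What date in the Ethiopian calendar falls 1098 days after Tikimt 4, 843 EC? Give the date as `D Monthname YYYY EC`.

The starting date is JDN 2031794; 2031794 + 1098 = 2032892.
JDN 2032892 corresponds to 6 Tikimt 846 EC.

6 Tikimt 846 EC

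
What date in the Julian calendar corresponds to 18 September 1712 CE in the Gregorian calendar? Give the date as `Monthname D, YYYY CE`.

At this point the Julian calendar is 11 days behind the Gregorian.
18 September 1712 Gregorian − 11 days → 7 September 1712 Julian.

September 7, 1712 CE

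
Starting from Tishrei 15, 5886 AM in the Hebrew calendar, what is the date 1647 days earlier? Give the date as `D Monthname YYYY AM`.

22 Nisan 5881 AM

The starting date is JDN 2497486; 2497486 − 1647 = 2495839.
JDN 2495839 corresponds to 22 Nisan 5881 AM.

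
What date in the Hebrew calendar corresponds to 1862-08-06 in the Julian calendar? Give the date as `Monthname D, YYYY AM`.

Av 22, 5622 AM

Both dates share Julian Day Number 2401371; in the Hebrew calendar that is 22 Av 5622 AM.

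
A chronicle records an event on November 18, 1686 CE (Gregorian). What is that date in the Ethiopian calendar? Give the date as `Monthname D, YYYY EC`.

Hidar 12, 1679 EC

Julian Day Number of the source date = 2337181.
Converting JDN 2337181 to the Ethiopian calendar gives 12 Hidar 1679 EC.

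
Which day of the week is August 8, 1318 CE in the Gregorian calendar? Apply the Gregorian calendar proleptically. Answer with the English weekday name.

Since JDN mod 7 = 0 (0 = Monday), the day is Monday.

Monday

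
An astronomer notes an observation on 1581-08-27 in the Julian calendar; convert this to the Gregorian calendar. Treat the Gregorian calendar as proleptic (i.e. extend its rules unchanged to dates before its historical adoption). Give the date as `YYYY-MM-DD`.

The Julian–Gregorian offset here is 10 days (Julian trailing).
27 August 1581 Julian + 10 days → 6 September 1581 Gregorian.

1581-09-06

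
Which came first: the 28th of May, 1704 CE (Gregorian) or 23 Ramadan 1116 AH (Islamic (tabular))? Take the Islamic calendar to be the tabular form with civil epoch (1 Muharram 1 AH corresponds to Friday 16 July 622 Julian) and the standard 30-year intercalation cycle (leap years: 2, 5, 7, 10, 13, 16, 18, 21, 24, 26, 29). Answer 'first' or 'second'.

first

Converting both to JDN: 2343581 vs 2343817; the smaller is the first.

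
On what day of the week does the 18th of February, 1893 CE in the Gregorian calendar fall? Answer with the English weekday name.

2412513 ≡ 5 (mod 7); counting from Monday = 0 gives Saturday.

Saturday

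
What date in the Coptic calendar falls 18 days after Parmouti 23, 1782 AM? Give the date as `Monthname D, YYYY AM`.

The starting date is JDN 2475772; 2475772 + 18 = 2475790.
JDN 2475790 corresponds to Pashons 11, 1782 AM.

Pashons 11, 1782 AM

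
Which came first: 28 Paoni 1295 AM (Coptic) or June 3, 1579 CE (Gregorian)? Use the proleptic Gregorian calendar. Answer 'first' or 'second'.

second

Converting both to JDN: 2297960 vs 2297931; the smaller is the second.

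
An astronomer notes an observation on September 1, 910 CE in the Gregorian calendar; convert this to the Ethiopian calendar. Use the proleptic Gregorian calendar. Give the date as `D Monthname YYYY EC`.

Julian Day Number of the source date = 2053674.
Converting JDN 2053674 to the Ethiopian calendar gives 4 Pagume 902 EC.

4 Pagume 902 EC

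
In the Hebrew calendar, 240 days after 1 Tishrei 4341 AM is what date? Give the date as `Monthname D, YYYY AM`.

JDN of 1 Tishrei 4341 AM = 1933172.
1933172 + 240 = 1933412.
JDN 1933412 in the Hebrew calendar is Sivan 5, 4341 AM.

Sivan 5, 4341 AM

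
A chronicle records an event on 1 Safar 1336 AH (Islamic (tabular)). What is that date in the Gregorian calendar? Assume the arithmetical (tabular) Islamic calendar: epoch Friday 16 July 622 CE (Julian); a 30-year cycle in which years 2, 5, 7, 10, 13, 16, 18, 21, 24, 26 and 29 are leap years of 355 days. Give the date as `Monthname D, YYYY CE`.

November 16, 1917 CE

Julian Day Number of the source date = 2421549.
Converting JDN 2421549 to the Gregorian calendar gives 16 November 1917 CE.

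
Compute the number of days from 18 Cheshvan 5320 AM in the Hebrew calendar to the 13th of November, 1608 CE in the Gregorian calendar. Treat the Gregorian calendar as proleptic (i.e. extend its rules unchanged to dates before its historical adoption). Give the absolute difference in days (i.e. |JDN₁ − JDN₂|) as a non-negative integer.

17913

First date → JDN 2290774; second date → JDN 2308687.
The interval is |2290774 − 2308687| = 17913 days.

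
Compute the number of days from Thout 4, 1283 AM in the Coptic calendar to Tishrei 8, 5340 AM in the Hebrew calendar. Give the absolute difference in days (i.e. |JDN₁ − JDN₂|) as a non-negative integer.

4775

JDN of the first date = 2293283.
JDN of the second date = 2298058.
|2298058 − 2293283| = 4775.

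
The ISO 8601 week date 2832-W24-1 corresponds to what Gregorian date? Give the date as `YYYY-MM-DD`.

2832-06-07

ISO week 1 of 2832 is the week containing the first Thursday of 2832.
Week 24, day 1 (Monday) lands on 2832-06-07.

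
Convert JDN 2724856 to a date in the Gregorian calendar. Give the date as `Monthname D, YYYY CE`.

April 20, 2748 CE

JDN 2451545 is 1 Jan 2000; 2724856 is +273311 days from there.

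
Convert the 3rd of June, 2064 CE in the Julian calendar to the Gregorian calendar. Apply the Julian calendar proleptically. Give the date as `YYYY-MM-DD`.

2064-06-16

At this point the Julian calendar is 13 days behind the Gregorian.
3 June 2064 Julian + 13 days → 16 June 2064 Gregorian.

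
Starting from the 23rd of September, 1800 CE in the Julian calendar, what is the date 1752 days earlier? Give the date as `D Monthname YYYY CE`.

7 December 1795 CE

Counting 1752 days back from JDN 2378774 reaches JDN 2377022, which is 7 December 1795 CE.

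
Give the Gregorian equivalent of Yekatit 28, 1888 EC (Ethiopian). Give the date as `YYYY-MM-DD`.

Julian Day Number of the source date = 2413625.
Converting JDN 2413625 to the Gregorian calendar gives 6 March 1896 CE.

1896-03-06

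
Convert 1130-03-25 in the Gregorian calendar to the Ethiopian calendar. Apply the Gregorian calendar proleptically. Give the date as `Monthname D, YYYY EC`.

Megabit 22, 1122 EC

Julian Day Number of the source date = 2133867.
Converting JDN 2133867 to the Ethiopian calendar gives 22 Megabit 1122 EC.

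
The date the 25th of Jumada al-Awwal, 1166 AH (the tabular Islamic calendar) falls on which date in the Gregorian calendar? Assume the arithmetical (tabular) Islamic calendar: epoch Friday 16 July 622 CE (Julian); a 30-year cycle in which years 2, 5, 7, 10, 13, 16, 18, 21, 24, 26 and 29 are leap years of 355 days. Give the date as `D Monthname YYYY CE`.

30 March 1753 CE

Julian Day Number of the source date = 2361419.
Converting JDN 2361419 to the Gregorian calendar gives 30 March 1753 CE.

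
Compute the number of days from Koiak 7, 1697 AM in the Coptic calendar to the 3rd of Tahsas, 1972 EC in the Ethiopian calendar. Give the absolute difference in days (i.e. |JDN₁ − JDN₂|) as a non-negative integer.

369

JDN of the first date = 2444590.
JDN of the second date = 2444221.
|2444221 − 2444590| = 369.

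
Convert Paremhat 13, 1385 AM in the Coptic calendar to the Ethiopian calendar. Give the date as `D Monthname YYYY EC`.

The source date corresponds to 19 March 1669 in the Gregorian calendar (JDN 2330728).
That day falls on 13 Megabit 1661 EC in the Ethiopian calendar.

13 Megabit 1661 EC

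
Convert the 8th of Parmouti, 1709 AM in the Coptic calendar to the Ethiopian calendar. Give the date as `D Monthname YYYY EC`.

8 Miyazya 1985 EC

The source date corresponds to 16 April 1993 in the Gregorian calendar (JDN 2449094).
That day falls on 8 Miyazya 1985 EC in the Ethiopian calendar.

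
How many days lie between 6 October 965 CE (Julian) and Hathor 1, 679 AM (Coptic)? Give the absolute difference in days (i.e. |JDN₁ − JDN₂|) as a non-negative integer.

First date → JDN 2073803; second date → JDN 2072729.
The interval is |2073803 − 2072729| = 1074 days.

1074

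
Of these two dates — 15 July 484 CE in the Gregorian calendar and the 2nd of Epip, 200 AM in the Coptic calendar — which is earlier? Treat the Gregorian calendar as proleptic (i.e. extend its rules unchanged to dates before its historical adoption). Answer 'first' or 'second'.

second

First date → JDN 1898034; second date → JDN 1898016.
JDN 1898016 < JDN 1898034, so the second date is earlier.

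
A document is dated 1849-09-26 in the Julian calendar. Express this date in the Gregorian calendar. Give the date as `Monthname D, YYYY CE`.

October 8, 1849 CE

For dates in this range the Gregorian date is 12 days ahead of the Julian.
26 September 1849 Julian + 12 days → 8 October 1849 Gregorian.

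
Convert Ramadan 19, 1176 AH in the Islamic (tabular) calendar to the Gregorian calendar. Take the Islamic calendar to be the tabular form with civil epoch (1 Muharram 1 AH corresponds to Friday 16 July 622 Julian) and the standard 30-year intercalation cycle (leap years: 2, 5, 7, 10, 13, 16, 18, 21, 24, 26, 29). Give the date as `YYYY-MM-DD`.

Both dates share Julian Day Number 2365075; in the Gregorian calendar that is 3 April 1763 CE.

1763-04-03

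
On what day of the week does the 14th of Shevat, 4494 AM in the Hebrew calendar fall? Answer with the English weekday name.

This is JDN 1989175 (28 January 734 Gregorian).
Since JDN mod 7 = 6 (0 = Monday), the day is Sunday.

Sunday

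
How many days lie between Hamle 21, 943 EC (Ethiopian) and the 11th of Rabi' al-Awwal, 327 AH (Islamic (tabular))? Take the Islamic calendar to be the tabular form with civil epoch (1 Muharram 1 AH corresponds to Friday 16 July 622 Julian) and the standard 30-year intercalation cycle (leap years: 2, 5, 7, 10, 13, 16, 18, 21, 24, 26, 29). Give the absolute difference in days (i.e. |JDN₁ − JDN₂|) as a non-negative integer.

JDN of the first date = 2068606.
JDN of the second date = 2064033.
|2064033 − 2068606| = 4573.

4573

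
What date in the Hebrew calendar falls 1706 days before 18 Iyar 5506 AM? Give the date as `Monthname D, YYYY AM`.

Elul 24, 5501 AM

The starting date is JDN 2358901; 2358901 − 1706 = 2357195.
JDN 2357195 corresponds to Elul 24, 5501 AM.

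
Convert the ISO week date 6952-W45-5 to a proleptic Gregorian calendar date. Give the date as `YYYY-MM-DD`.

6952-11-10

ISO week 1 of 6952 is the week containing the first Thursday of 6952.
Week 45, day 5 (Friday) lands on 6952-11-10.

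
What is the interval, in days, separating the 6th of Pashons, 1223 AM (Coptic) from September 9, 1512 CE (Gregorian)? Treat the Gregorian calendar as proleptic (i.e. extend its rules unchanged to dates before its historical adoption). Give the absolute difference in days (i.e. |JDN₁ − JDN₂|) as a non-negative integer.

1948

First date → JDN 2271610; second date → JDN 2273558.
The interval is |2271610 − 2273558| = 1948 days.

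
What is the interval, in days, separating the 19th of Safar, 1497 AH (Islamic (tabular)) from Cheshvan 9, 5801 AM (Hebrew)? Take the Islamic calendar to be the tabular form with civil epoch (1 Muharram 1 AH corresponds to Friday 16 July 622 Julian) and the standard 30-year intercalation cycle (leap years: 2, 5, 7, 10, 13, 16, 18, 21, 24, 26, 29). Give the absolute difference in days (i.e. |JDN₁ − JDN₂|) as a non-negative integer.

12177

First date → JDN 2478621; second date → JDN 2466444.
The interval is |2478621 − 2466444| = 12177 days.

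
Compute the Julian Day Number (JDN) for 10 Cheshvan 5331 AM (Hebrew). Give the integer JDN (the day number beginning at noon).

Equivalently 19 October 1570 (proleptic Gregorian).
JDN 2400001 is 17 November 1858 CE (Gregorian), MJD 0; the target day is −105219 days from there, so JDN = 2294782.

2294782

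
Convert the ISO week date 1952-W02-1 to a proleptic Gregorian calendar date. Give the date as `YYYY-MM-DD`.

1952-01-07

ISO week 1 of 1952 is the week containing the first Thursday of 1952.
Week 2, day 1 (Monday) lands on 1952-01-07.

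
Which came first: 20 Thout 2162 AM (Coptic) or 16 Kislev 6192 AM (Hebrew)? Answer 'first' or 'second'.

First date → JDN 2614354; second date → JDN 2609290.
JDN 2609290 < JDN 2614354, so the second date is earlier.

second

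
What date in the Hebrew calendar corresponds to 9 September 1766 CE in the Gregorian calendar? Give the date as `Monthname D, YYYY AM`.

Julian Day Number of the source date = 2366330.
Converting JDN 2366330 to the Hebrew calendar gives 6 Tishrei 5527 AM.

Tishrei 6, 5527 AM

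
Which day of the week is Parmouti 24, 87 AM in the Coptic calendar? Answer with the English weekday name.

Tuesday

This is JDN 1856674 (20 April 371 Gregorian).
JDN 1856674 mod 7 = 1, and JDN 0 was a Monday, so this is a Tuesday.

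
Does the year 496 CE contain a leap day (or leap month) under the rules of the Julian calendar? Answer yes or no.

496 mod 4 = 0, so it is a leap year in the Julian calendar.

yes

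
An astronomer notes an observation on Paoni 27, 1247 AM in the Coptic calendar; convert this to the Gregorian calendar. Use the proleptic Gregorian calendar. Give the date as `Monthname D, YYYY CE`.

Julian Day Number of the source date = 2280427.
Converting JDN 2280427 to the Gregorian calendar gives 1 July 1531 CE.

July 1, 1531 CE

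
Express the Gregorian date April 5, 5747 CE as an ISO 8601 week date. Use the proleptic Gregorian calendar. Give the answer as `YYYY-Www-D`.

5747-W14-3

The weekday is Wednesday (ISO weekday 3).
That Wednesday belongs to ISO week 14 of ISO year 5747.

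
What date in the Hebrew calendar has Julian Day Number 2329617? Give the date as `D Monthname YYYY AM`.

27 Adar I 5426 AM

JDN 2329617 is 4 March 1666 in the Gregorian calendar.
In the Hebrew calendar that day is 27 Adar I 5426 AM.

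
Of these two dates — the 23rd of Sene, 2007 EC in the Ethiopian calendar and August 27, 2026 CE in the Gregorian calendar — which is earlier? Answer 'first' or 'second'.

first

First date → JDN 2457204; second date → JDN 2461280.
JDN 2457204 < JDN 2461280, so the first date is earlier.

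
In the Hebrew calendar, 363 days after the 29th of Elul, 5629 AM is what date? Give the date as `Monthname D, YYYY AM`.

Elul 7, 5630 AM

The starting date is JDN 2403946; 2403946 + 363 = 2404309.
JDN 2404309 corresponds to Elul 7, 5630 AM.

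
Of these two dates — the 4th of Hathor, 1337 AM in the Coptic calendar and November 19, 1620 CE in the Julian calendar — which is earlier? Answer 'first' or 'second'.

The two dates have Julian Day Numbers 2313067 and 2313086 respectively.
Since 2313067 < 2313086, the first date comes first.

first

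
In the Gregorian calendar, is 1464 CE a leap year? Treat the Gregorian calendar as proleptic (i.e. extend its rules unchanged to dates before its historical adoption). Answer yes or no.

yes

1464 is divisible by 4 and not by 100, so it is a leap year.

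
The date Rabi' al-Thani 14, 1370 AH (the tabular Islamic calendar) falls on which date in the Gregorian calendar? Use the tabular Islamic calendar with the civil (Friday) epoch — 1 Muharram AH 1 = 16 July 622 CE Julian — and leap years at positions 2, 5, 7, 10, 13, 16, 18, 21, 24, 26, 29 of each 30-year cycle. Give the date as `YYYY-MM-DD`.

Julian Day Number of the source date = 2433670.
Converting JDN 2433670 to the Gregorian calendar gives 23 January 1951 CE.

1951-01-23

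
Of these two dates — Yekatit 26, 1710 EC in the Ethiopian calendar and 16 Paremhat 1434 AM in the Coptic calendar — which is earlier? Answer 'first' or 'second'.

first

First date → JDN 2348608; second date → JDN 2348628.
JDN 2348608 < JDN 2348628, so the first date is earlier.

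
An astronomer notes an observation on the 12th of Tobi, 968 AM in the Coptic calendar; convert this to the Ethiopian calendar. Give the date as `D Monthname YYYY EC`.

The source date corresponds to 15 January 1252 in the proleptic Gregorian calendar (JDN 2178358).
That day falls on 12 Tir 1244 EC in the Ethiopian calendar.

12 Tir 1244 EC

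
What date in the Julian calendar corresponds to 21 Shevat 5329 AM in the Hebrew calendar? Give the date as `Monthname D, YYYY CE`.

February 8, 1569 CE

The source date corresponds to 18 February 1569 in the proleptic Gregorian calendar (JDN 2294174).
That day falls on 8 February 1569 CE in the Julian calendar.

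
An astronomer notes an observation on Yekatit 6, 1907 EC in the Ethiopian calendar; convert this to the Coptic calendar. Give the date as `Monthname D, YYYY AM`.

Meshir 6, 1631 AM

Both dates share Julian Day Number 2420542; in the Coptic calendar that is 6 Meshir 1631 AM.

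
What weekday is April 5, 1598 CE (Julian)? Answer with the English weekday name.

Equivalently 15 April 1598 Gregorian, JDN 2304822.
JDN 2304822 mod 7 = 2, and JDN 0 was a Monday, so this is a Wednesday.

Wednesday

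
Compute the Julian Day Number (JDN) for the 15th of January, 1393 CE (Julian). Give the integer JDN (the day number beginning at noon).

2229866

Equivalently 23 January 1393 (proleptic Gregorian).
JDN 2451545 is 1 January 2000 CE (Gregorian); the target day is −221679 days from there, so JDN = 2229866.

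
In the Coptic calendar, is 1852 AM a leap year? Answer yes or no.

no

1852 mod 4 = 0; in the Coptic calendar a year is leap when year mod 4 = 3, so it is a common year.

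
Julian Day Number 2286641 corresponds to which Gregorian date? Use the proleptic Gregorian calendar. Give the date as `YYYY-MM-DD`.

JDN 2451545 is 1 Jan 2000; 2286641 is −164904 days from there.

1548-07-05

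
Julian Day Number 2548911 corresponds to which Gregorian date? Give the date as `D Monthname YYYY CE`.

JDN 2451545 is 1 Jan 2000; 2548911 is +97366 days from there.

31 July 2266 CE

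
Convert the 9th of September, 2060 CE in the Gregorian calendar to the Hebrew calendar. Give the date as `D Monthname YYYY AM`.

Julian Day Number of the source date = 2473712.
Converting JDN 2473712 to the Hebrew calendar gives 14 Elul 5820 AM.

14 Elul 5820 AM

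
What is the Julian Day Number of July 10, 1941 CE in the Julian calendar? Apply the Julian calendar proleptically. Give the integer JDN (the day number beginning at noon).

2430199

Equivalently 23 July 1941 (Gregorian).
JDN 2299161 is 15 October 1582 CE (Gregorian); the target day is +131038 days from there, so JDN = 2430199.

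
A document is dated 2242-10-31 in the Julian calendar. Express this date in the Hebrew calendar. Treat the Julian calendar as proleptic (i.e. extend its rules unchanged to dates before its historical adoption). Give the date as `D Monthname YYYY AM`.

The source date corresponds to 15 November 2242 in the Gregorian calendar (JDN 2540252).
That day falls on 21 Cheshvan 6003 AM in the Hebrew calendar.

21 Cheshvan 6003 AM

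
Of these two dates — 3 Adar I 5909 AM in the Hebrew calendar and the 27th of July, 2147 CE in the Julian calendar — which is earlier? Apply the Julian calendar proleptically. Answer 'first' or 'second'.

second

The two dates have Julian Day Numbers 2506007 and 2505457 respectively.
Since 2505457 < 2506007, the second date comes first.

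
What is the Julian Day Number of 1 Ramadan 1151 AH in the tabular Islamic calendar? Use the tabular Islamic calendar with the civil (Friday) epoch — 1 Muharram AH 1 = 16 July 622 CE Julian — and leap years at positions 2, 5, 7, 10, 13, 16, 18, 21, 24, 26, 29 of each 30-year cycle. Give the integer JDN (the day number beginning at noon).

2356198

Equivalently 13 December 1738 (Gregorian).
JDN 2451545 is 1 January 2000 CE (Gregorian); the target day is −95347 days from there, so JDN = 2356198.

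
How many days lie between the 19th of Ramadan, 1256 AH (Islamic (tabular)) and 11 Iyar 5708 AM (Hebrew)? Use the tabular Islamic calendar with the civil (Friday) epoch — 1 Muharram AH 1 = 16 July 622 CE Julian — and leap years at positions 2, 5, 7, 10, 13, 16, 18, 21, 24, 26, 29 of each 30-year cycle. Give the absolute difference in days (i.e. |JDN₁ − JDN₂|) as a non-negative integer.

39268

JDN of the first date = 2393424.
JDN of the second date = 2432692.
|2432692 − 2393424| = 39268.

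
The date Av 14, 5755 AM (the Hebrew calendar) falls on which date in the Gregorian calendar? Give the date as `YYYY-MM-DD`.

1995-08-10

Julian Day Number of the source date = 2449940.
Converting JDN 2449940 to the Gregorian calendar gives 10 August 1995 CE.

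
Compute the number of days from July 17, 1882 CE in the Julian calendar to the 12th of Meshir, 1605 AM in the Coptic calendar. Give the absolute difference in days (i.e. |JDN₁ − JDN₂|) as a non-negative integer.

First date → JDN 2408656; second date → JDN 2411052.
The interval is |2408656 − 2411052| = 2396 days.

2396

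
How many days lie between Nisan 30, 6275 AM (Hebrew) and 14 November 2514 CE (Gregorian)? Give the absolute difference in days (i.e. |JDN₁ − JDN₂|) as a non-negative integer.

First date → JDN 2639749; second date → JDN 2639597.
The interval is |2639749 − 2639597| = 152 days.

152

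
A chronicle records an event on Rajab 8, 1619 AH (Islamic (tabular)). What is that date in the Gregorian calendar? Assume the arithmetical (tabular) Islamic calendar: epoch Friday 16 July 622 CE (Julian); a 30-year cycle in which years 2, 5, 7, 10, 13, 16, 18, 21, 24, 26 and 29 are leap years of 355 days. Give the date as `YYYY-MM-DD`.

2192-11-13

Both dates share Julian Day Number 2521989; in the Gregorian calendar that is 13 November 2192 CE.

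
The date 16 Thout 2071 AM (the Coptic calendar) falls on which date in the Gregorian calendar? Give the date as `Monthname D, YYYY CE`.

Julian Day Number of the source date = 2581112.
Converting JDN 2581112 to the Gregorian calendar gives 29 September 2354 CE.

September 29, 2354 CE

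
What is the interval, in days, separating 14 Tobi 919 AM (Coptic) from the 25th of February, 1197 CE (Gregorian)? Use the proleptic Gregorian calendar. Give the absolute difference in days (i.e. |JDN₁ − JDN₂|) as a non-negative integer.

2151

First date → JDN 2160462; second date → JDN 2158311.
The interval is |2160462 − 2158311| = 2151 days.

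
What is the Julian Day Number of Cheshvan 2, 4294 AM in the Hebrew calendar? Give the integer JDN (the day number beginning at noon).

Equivalently 8 October 533 (proleptic Gregorian).
JDN 2400001 is 17 November 1858 CE (Gregorian), MJD 0; the target day is −483986 days from there, so JDN = 1916015.

1916015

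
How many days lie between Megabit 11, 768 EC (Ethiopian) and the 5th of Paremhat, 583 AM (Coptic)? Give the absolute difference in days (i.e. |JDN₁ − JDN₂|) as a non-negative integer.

JDN of the first date = 2004558.
JDN of the second date = 2037789.
|2037789 − 2004558| = 33231.

33231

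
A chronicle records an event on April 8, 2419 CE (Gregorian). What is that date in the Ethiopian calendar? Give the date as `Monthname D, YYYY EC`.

Megabit 27, 2411 EC

Julian Day Number of the source date = 2604679.
Converting JDN 2604679 to the Ethiopian calendar gives 27 Megabit 2411 EC.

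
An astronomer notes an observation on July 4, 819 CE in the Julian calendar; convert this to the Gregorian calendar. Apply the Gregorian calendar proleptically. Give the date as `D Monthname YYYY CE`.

8 July 819 CE

For dates in this range the Gregorian date is 4 days ahead of the Julian.
4 July 819 Julian + 4 days → 8 July 819 Gregorian.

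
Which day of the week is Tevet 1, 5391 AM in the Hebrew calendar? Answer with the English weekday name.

Friday

In the Gregorian calendar this is 6 December 1630 (JDN 2316745).
JDN 2316745 mod 7 = 4, and JDN 0 was a Monday, so this is a Friday.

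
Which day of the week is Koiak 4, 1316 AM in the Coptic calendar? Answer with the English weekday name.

In the Gregorian calendar this is 11 December 1599 (JDN 2305427).
JDN 2305427 mod 7 = 5, and JDN 0 was a Monday, so this is a Saturday.

Saturday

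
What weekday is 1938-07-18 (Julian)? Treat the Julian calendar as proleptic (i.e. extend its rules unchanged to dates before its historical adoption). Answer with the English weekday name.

Sunday

In the Gregorian calendar this is 31 July 1938 (JDN 2429111).
Since JDN mod 7 = 6 (0 = Monday), the day is Sunday.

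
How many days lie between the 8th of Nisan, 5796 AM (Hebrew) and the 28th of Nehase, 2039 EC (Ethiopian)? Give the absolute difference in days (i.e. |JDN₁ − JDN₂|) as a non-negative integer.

4168

First date → JDN 2464789; second date → JDN 2468957.
The interval is |2464789 − 2468957| = 4168 days.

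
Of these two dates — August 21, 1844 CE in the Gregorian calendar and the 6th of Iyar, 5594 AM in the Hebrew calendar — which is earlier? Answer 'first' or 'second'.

second

First date → JDN 2394800; second date → JDN 2391049.
JDN 2391049 < JDN 2394800, so the second date is earlier.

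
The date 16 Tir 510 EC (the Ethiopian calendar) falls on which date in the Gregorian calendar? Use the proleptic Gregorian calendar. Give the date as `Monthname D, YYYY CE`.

Julian Day Number of the source date = 1910268.
Converting JDN 1910268 to the Gregorian calendar gives 13 January 518 CE.

January 13, 518 CE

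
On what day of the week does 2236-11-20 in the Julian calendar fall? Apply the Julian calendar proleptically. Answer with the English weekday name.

Monday

In the Gregorian calendar this is 5 December 2236 (JDN 2538081).
2538081 ≡ 0 (mod 7); counting from Monday = 0 gives Monday.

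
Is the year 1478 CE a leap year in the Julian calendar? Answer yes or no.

1478 mod 4 = 2, so it is a common year in the Julian calendar.

no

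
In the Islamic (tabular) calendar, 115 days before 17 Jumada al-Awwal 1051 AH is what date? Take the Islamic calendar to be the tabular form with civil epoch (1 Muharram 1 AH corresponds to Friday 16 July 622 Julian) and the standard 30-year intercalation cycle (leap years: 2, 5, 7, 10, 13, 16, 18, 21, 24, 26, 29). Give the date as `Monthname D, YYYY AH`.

JDN of 17 Jumada al-Awwal 1051 AH = 2320659.
2320659 − 115 = 2320544.
JDN 2320544 in the tabular Islamic calendar is Muharram 20, 1051 AH.

Muharram 20, 1051 AH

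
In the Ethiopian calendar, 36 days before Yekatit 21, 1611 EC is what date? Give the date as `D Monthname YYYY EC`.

15 Tir 1611 EC

The starting date is JDN 2312443; 2312443 − 36 = 2312407.
JDN 2312407 corresponds to 15 Tir 1611 EC.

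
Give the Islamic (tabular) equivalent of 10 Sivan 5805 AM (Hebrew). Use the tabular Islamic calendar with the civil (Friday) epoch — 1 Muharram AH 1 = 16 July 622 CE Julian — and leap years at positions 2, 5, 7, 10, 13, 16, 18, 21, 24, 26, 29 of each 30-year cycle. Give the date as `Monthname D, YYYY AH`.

Rajab 9, 1467 AH

The source date corresponds to 26 May 2045 in the Gregorian calendar (JDN 2468127).
That day falls on 9 Rajab 1467 AH in the tabular Islamic calendar.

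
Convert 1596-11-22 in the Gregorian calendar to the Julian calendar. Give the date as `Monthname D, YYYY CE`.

November 12, 1596 CE

For dates in this range the Gregorian date is 10 days ahead of the Julian.
22 November 1596 Gregorian − 10 days → 12 November 1596 Julian.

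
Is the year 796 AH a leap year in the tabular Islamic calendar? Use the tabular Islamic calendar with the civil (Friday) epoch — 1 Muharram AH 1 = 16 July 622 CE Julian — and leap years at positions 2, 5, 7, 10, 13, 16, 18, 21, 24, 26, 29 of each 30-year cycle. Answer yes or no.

yes

Year 796 AH is year 16 of its 30-year cycle; leap positions are 2, 5, 7, 10, 13, 16, 18, 21, 24, 26, 29, so it is a leap year (355 days).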